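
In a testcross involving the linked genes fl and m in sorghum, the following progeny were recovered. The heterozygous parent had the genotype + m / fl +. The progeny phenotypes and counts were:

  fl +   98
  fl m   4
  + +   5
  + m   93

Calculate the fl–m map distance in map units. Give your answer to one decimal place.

4.5 map units

The recombinant classes are + + and fl m: 5 + 4 = 9.
Recombination frequency = 9/200 = 0.0450 ≈ 4.5%, i.e. 4.5 map units.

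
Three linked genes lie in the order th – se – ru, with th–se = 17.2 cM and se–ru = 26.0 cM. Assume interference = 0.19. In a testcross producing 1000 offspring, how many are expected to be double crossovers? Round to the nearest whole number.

36

Map distances give recombination frequencies of 0.172 and 0.260 for the two intervals.
With interference 0.19 (so coincidence = 0.81), expected double-crossover frequency = 0.172 × 0.260 × 0.81 = 0.03622.
Expected number = 0.03622 × 1000 = 36.22 ≈ 36.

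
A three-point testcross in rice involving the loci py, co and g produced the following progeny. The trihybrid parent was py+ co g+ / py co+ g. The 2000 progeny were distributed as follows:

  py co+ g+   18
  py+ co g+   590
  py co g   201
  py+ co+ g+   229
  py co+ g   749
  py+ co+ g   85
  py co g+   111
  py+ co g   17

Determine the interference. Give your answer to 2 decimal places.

The two rarest classes, py+ co g and py co+ g+, are the double crossovers. Comparing them with the parentals, only the g allele has switched, so g is the middle locus and the order is co – g – py.
co–g: (430 + 35)/2000 = 0.2325; g–py: (196 + 35)/2000 = 0.1155.
Expected DCO frequency = 0.2325 × 0.1155 ≈ 0.02685; observed = 35/2000 ≈ 0.01750.
Coefficient of coincidence = 0.01750/0.02685 ≈ 0.65; interference = 1 − 0.65 = 0.35.

0.35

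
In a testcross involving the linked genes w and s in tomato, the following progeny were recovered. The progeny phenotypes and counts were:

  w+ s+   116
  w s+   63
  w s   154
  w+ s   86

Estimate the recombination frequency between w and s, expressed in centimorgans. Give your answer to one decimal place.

The two most frequent classes, w+ s+ (116) and w s (154), are the parental types, so the F1 was w+ s+ / w s.
The recombinant classes are w+ s and w s+: 86 + 63 = 149.
Recombination frequency = 149/419 = 0.3556 ≈ 35.6%, i.e. 35.6 centimorgans.

35.6 centimorgans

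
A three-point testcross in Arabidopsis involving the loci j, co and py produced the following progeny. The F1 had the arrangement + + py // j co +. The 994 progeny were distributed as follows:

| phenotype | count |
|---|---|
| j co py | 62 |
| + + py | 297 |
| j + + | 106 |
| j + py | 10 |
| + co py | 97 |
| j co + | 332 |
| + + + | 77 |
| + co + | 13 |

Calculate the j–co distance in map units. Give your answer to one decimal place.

The two rarest classes, j + py and + co +, are the double crossovers. Comparing them with the parentals, only the j allele has switched, so j is the middle locus and the order is co – j – py.
Crossovers in the co–j interval produce the single-crossover classes + co py and j + + (97 + 106 = 203) plus the double crossovers (23).
RF(co–j) = (203 + 23) / 994 = 226/994 = 0.2274 → 22.7 map units.

22.7 map units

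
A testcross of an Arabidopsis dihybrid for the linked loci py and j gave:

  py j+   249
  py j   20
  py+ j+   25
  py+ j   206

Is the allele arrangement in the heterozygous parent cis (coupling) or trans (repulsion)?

trans

The two most frequent classes are py+ j (206) and py j+ (249); these are the parental (non-recombinant) types.
So the F1 carried py+ j on one chromosome and py j+ on the other — the recessive alleles are on opposite chromosomes (trans / repulsion).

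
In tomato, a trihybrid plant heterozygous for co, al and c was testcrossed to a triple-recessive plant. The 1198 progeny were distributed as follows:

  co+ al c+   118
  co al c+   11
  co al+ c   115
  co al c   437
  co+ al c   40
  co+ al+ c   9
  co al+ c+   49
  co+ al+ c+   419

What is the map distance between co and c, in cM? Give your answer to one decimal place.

The two most frequent reciprocal classes, co+ al+ c+ and co al c, are the parental types, so the F1 was co+ al+ c+ / co al c.
The two rarest classes, co+ al+ c and co al c+, are the double crossovers. Comparing them with the parentals, only the c allele has switched, so c is the middle locus and the order is co – c – al.
Crossovers in the co–c interval produce the single-crossover classes co al+ c+ and co+ al c (49 + 40 = 89) plus the double crossovers (20).
RF(co–c) = (89 + 20) / 1198 = 109/1198 = 0.0910 → 9.1 cM.

9.1 cM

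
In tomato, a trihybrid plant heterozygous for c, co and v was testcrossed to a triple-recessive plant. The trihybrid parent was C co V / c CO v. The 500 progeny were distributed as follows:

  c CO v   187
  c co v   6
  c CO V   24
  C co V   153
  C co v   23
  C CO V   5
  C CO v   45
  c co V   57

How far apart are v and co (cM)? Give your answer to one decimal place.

11.6 cM

The two rarest classes, C CO V and c co v, are the double crossovers. Comparing them with the parentals, only the co allele has switched, so co is the middle locus and the order is c – co – v.
Crossovers in the co–v interval produce the single-crossover classes C co v and c CO V (23 + 24 = 47) plus the double crossovers (11).
RF(co–v) = (47 + 11) / 500 = 58/500 = 0.1160 → 11.6 cM.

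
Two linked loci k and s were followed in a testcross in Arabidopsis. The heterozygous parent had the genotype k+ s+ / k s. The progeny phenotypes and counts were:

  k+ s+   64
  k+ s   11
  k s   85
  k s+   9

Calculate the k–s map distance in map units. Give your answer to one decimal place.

11.8 map units

The recombinant classes are k+ s and k s+: 11 + 9 = 20.
Recombination frequency = 20/169 = 0.1183 ≈ 11.8%, i.e. 11.8 map units.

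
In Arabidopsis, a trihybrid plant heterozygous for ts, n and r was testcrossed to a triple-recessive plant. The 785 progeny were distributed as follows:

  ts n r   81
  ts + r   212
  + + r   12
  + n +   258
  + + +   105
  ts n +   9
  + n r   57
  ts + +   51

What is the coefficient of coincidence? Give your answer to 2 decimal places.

0.62

The two most frequent reciprocal classes, + n + and ts + r, are the parental types, so the F1 was + n + / ts + r.
The two rarest classes, ts n + and + + r, are the double crossovers. Comparing them with the parentals, only the ts allele has switched, so ts is the middle locus and the order is n – ts – r.
n–ts: (186 + 21)/785 = 0.2637; ts–r: (108 + 21)/785 = 0.1643.
Expected DCO frequency = 0.2637 × 0.1643 ≈ 0.04333; observed = 21/785 ≈ 0.02675.
Coefficient of coincidence = 0.02675/0.04333 ≈ 0.62.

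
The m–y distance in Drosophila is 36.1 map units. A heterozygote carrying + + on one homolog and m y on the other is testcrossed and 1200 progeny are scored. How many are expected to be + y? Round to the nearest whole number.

A map distance of 36.1 map units corresponds to a recombination frequency of 0.361.
The F1 is + + / m y, so + y is a recombinant gamete class with expected frequency r/2 = 0.361/2 = 0.1805.
Expected number = 0.1805 × 1200 = 216.60 ≈ 217.

217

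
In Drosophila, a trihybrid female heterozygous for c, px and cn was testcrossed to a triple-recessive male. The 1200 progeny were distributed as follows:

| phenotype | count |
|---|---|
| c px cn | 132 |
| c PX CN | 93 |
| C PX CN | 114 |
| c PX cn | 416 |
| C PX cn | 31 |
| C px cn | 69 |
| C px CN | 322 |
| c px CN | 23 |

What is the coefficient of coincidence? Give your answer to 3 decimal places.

1.000

The two most frequent reciprocal classes, c PX cn and C px CN, are the parental types, so the F1 was c PX cn / C px CN.
The two rarest classes, C PX cn and c px CN, are the double crossovers. Comparing them with the parentals, only the c allele has switched, so c is the middle locus and the order is px – c – cn.
px–c: (246 + 54)/1200 = 0.2500; c–cn: (162 + 54)/1200 = 0.1800.
Expected DCO frequency = 0.2500 × 0.1800 ≈ 0.04500; observed = 54/1200 ≈ 0.04500.
Coefficient of coincidence = 0.04500/0.04500 ≈ 1.000.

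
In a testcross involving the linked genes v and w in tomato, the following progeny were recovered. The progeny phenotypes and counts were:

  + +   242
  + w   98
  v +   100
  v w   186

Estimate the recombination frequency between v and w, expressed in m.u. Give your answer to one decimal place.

31.6 m.u.

The two most frequent classes, + + (242) and v w (186), are the parental types, so the F1 was + + / v w.
The recombinant classes are + w and v +: 98 + 100 = 198.
Recombination frequency = 198/626 = 0.3163 ≈ 31.6%, i.e. 31.6 m.u.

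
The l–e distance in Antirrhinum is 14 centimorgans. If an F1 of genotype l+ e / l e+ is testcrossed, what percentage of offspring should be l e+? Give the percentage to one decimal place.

43.0%

A map distance of 14 centimorgans corresponds to a recombination frequency of 0.140.
The F1 is l+ e / l e+, so l e+ is a parental gamete class with expected frequency (1 − r)/2 = 0.860/2 = 0.4300.
That is 0.4300 = 43.0% of the progeny.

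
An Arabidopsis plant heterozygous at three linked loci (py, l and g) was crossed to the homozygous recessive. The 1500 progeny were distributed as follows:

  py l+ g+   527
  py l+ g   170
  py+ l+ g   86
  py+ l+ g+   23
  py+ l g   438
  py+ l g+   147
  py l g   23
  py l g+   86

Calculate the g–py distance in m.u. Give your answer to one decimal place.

The two most frequent reciprocal classes, py+ l g and py l+ g+, are the parental types, so the F1 was py+ l g / py l+ g+.
The two rarest classes, py l g and py+ l+ g+, are the double crossovers. Comparing them with the parentals, only the py allele has switched, so py is the middle locus and the order is g – py – l.
Crossovers in the g–py interval produce the single-crossover classes py+ l g+ and py l+ g (147 + 170 = 317) plus the double crossovers (46).
RF(g–py) = (317 + 46) / 1500 = 363/1500 = 0.2420 → 24.2 m.u.

24.2 m.u.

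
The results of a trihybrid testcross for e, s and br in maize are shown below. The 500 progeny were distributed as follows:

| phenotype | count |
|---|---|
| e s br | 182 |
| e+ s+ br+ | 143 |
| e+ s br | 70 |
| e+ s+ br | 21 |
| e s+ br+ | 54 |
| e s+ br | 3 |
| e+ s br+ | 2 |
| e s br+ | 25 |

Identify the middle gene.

s

The two most frequent reciprocal classes, e s br and e+ s+ br+, are the parental types, so the F1 was e s br / e+ s+ br+.
The two rarest classes, e s+ br and e+ s br+, are the double crossovers. Comparing them with the parentals, only the s allele has switched, so s is the middle locus and the order is e – s – br.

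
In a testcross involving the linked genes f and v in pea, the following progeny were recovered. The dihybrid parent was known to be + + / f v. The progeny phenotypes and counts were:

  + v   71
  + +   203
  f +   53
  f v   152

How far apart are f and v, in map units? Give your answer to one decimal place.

25.9 map units

The recombinant classes are + v and f +: 71 + 53 = 124.
Recombination frequency = 124/479 = 0.2589 ≈ 25.9%, i.e. 25.9 map units.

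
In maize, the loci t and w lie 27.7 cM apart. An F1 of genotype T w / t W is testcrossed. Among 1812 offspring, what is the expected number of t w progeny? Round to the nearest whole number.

A map distance of 27.7 cM corresponds to a recombination frequency of 0.277.
The F1 is T w / t W, so t w is a recombinant gamete class with expected frequency r/2 = 0.277/2 = 0.1385.
Expected number = 0.1385 × 1812 = 250.96 ≈ 251.

251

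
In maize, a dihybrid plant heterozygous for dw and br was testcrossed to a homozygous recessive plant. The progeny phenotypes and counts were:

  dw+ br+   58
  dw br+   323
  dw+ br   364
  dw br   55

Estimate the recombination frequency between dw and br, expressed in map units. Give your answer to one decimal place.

14.1 map units

The two most frequent classes, dw+ br (364) and dw br+ (323), are the parental types, so the F1 was dw+ br / dw br+.
The recombinant classes are dw+ br+ and dw br: 58 + 55 = 113.
Recombination frequency = 113/800 = 0.1412 ≈ 14.1%, i.e. 14.1 map units.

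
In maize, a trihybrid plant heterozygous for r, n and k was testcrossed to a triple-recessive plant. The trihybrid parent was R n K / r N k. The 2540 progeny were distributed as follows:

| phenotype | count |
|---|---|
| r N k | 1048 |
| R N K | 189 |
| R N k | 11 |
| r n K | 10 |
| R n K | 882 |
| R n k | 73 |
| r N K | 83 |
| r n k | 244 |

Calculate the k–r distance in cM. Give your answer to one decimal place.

7.0 cM

The two rarest classes, r n K and R N k, are the double crossovers. Comparing them with the parentals, only the r allele has switched, so r is the middle locus and the order is n – r – k.
Crossovers in the r–k interval produce the single-crossover classes R n k and r N K (73 + 83 = 156) plus the double crossovers (21).
RF(r–k) = (156 + 21) / 2540 = 177/2540 = 0.0697 → 7.0 cM.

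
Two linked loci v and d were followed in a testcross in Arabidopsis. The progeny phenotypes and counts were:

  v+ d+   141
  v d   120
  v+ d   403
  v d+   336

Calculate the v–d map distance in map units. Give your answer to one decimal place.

26.1 map units

The two most frequent classes, v+ d (403) and v d+ (336), are the parental types, so the F1 was v+ d / v d+.
The recombinant classes are v+ d+ and v d: 141 + 120 = 261.
Recombination frequency = 261/1000 = 0.2610 ≈ 26.1%, i.e. 26.1 map units.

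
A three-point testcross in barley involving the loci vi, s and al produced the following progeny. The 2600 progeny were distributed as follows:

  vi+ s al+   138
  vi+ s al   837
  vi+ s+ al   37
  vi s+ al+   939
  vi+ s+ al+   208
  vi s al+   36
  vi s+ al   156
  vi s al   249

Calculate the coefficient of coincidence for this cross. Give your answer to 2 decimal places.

0.98

The two most frequent reciprocal classes, vi+ s al and vi s+ al+, are the parental types, so the F1 was vi+ s al / vi s+ al+.
The two rarest classes, vi+ s+ al and vi s al+, are the double crossovers. Comparing them with the parentals, only the s allele has switched, so s is the middle locus and the order is vi – s – al.
vi–s: (457 + 73)/2600 = 0.2038; s–al: (294 + 73)/2600 = 0.1412.
Expected DCO frequency = 0.2038 × 0.1412 ≈ 0.02878; observed = 73/2600 ≈ 0.02808.
Coefficient of coincidence = 0.02808/0.02878 ≈ 0.98.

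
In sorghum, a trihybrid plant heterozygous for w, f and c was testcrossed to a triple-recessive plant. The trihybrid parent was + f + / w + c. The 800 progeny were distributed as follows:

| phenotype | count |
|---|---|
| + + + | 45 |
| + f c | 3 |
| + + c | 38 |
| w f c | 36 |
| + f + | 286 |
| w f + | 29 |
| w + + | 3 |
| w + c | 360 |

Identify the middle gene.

The two rarest classes, + f c and w + +, are the double crossovers. Comparing them with the parentals, only the c allele has switched, so c is the middle locus and the order is f – c – w.

c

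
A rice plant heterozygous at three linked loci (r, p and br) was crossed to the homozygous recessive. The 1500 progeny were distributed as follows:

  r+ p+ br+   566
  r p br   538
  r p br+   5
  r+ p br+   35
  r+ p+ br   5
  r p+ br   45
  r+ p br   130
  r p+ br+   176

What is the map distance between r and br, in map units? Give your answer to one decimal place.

21.1 map units

The two most frequent reciprocal classes, r+ p+ br+ and r p br, are the parental types, so the F1 was r+ p+ br+ / r p br.
The two rarest classes, r+ p+ br and r p br+, are the double crossovers. Comparing them with the parentals, only the br allele has switched, so br is the middle locus and the order is p – br – r.
Crossovers in the br–r interval produce the single-crossover classes r p+ br+ and r+ p br (176 + 130 = 306) plus the double crossovers (10).
RF(br–r) = (306 + 10) / 1500 = 316/1500 = 0.2107 → 21.1 map units.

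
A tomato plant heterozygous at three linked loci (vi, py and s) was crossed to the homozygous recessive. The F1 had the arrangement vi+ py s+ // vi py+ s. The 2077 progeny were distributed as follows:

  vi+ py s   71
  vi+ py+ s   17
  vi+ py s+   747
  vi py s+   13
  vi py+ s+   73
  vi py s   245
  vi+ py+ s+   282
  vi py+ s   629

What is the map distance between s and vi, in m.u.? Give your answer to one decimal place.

8.4 m.u.

The two rarest classes, vi py s+ and vi+ py+ s, are the double crossovers. Comparing them with the parentals, only the vi allele has switched, so vi is the middle locus and the order is py – vi – s.
Crossovers in the vi–s interval produce the single-crossover classes vi+ py s and vi py+ s+ (71 + 73 = 144) plus the double crossovers (30).
RF(vi–s) = (144 + 30) / 2077 = 174/2077 = 0.0838 → 8.4 m.u.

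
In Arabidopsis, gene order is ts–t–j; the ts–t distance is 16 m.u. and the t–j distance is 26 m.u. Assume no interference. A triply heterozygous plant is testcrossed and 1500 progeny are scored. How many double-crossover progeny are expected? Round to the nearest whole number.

62

Map distances give recombination frequencies of 0.160 and 0.260 for the two intervals.
With no interference, expected double-crossover frequency = 0.160 × 0.260 = 0.04160.
Expected number = 0.04160 × 1500 = 62.40 ≈ 62.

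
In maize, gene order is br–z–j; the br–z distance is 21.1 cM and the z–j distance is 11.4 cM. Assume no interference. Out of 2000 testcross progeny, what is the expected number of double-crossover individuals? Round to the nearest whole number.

48

Map distances give recombination frequencies of 0.211 and 0.114 for the two intervals.
With no interference, expected double-crossover frequency = 0.211 × 0.114 = 0.02405.
Expected number = 0.02405 × 2000 = 48.11 ≈ 48.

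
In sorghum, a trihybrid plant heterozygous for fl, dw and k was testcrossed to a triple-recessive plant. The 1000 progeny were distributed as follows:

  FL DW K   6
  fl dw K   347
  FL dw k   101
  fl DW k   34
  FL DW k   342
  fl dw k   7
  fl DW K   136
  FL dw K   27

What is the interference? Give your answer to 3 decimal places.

0.297

The two most frequent reciprocal classes, fl dw K and FL DW k, are the parental types, so the F1 was fl dw K / FL DW k.
The two rarest classes, fl dw k and FL DW K, are the double crossovers. Comparing them with the parentals, only the k allele has switched, so k is the middle locus and the order is dw – k – fl.
dw–k: (237 + 13)/1000 = 0.2500; k–fl: (61 + 13)/1000 = 0.0740.
Expected DCO frequency = 0.2500 × 0.0740 ≈ 0.01850; observed = 13/1000 ≈ 0.01300.
Coefficient of coincidence = 0.01300/0.01850 ≈ 0.703; interference = 1 − 0.703 = 0.297.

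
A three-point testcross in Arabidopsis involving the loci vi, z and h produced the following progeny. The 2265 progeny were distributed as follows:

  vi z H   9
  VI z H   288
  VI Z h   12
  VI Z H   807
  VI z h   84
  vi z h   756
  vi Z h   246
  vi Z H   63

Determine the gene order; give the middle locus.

h

The two most frequent reciprocal classes, VI Z H and vi z h, are the parental types, so the F1 was VI Z H / vi z h.
The two rarest classes, VI Z h and vi z H, are the double crossovers. Comparing them with the parentals, only the h allele has switched, so h is the middle locus and the order is vi – h – z.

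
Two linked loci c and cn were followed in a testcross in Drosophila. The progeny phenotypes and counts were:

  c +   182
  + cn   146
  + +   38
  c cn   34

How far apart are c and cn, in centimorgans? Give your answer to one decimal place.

18.0 centimorgans

The two most frequent classes, + cn (146) and c + (182), are the parental types, so the F1 was + cn / c +.
The recombinant classes are + + and c cn: 38 + 34 = 72.
Recombination frequency = 72/400 = 0.1800 ≈ 18.0%, i.e. 18.0 centimorgans.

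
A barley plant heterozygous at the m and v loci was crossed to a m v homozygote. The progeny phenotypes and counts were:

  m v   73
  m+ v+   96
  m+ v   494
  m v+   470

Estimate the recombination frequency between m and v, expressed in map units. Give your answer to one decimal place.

The two most frequent classes, m+ v (494) and m v+ (470), are the parental types, so the F1 was m+ v / m v+.
The recombinant classes are m+ v+ and m v: 96 + 73 = 169.
Recombination frequency = 169/1133 = 0.1492 ≈ 14.9%, i.e. 14.9 map units.

14.9 map units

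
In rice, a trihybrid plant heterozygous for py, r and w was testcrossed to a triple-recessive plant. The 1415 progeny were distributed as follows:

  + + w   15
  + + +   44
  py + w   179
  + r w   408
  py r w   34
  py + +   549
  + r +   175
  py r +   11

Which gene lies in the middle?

The two most frequent reciprocal classes, + r w and py + +, are the parental types, so the F1 was + r w / py + +.
The two rarest classes, + + w and py r +, are the double crossovers. Comparing them with the parentals, only the r allele has switched, so r is the middle locus and the order is w – r – py.

r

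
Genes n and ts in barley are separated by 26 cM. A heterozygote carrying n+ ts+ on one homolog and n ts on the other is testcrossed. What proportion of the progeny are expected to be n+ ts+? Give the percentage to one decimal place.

37.0%

A map distance of 26 cM corresponds to a recombination frequency of 0.260.
The F1 is n+ ts+ / n ts, so n+ ts+ is a parental gamete class with expected frequency (1 − r)/2 = 0.740/2 = 0.3700.
That is 0.3700 = 37.0% of the progeny.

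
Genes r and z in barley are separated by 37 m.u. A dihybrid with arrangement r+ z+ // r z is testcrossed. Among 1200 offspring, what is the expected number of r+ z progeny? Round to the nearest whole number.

222

A map distance of 37 m.u. corresponds to a recombination frequency of 0.370.
The F1 is r+ z+ / r z, so r+ z is a recombinant gamete class with expected frequency r/2 = 0.370/2 = 0.1850.
Expected number = 0.1850 × 1200 = 222.00 ≈ 222.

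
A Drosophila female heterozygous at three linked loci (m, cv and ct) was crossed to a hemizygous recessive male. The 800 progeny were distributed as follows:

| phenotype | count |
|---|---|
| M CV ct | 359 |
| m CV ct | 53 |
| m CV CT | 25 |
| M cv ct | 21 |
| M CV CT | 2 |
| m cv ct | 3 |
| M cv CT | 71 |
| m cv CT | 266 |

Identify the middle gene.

ct

The two most frequent reciprocal classes, M CV ct and m cv CT, are the parental types, so the F1 was M CV ct / m cv CT.
The two rarest classes, M CV CT and m cv ct, are the double crossovers. Comparing them with the parentals, only the ct allele has switched, so ct is the middle locus and the order is cv – ct – m.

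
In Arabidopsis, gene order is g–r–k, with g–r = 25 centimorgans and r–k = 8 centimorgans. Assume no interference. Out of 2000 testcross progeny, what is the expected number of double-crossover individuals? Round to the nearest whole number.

Map distances give recombination frequencies of 0.250 and 0.080 for the two intervals.
With no interference, expected double-crossover frequency = 0.250 × 0.080 = 0.02000.
Expected number = 0.02000 × 2000 = 40.00 ≈ 40.

40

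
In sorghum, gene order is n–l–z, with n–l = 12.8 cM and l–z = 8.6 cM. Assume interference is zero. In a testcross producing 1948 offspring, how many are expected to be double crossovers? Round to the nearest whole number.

Map distances give recombination frequencies of 0.128 and 0.086 for the two intervals.
With no interference, expected double-crossover frequency = 0.128 × 0.086 = 0.01101.
Expected number = 0.01101 × 1948 = 21.44 ≈ 21.

21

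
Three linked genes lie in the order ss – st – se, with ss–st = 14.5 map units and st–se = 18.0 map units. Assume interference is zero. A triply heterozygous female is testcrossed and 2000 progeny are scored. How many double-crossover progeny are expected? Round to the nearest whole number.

Map distances give recombination frequencies of 0.145 and 0.180 for the two intervals.
With no interference, expected double-crossover frequency = 0.145 × 0.180 = 0.02610.
Expected number = 0.02610 × 2000 = 52.20 ≈ 52.

52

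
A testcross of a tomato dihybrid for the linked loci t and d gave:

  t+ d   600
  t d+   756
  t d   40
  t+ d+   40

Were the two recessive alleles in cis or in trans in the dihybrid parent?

The two most frequent classes are t+ d (600) and t d+ (756); these are the parental (non-recombinant) types.
So the F1 carried t+ d on one chromosome and t d+ on the other — the recessive alleles are on opposite chromosomes (trans / repulsion).

trans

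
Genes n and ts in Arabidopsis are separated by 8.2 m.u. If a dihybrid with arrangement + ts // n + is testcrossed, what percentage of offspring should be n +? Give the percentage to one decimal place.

45.9%

A map distance of 8.2 m.u. corresponds to a recombination frequency of 0.082.
The F1 is + ts / n +, so n + is a parental gamete class with expected frequency (1 − r)/2 = 0.918/2 = 0.4590.
That is 0.4590 = 45.9% of the progeny.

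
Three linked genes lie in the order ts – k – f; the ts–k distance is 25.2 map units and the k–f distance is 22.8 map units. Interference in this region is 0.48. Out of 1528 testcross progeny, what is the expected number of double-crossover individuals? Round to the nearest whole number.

46

Map distances give recombination frequencies of 0.252 and 0.228 for the two intervals.
With interference 0.48 (so coincidence = 0.52), expected double-crossover frequency = 0.252 × 0.228 × 0.52 = 0.02988.
Expected number = 0.02988 × 1528 = 45.65 ≈ 46.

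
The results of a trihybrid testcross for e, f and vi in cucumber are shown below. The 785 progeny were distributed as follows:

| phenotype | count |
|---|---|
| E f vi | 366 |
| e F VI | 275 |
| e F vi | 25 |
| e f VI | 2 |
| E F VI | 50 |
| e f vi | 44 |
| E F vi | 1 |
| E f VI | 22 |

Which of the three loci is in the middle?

f

The two most frequent reciprocal classes, E f vi and e F VI, are the parental types, so the F1 was E f vi / e F VI.
The two rarest classes, E F vi and e f VI, are the double crossovers. Comparing them with the parentals, only the f allele has switched, so f is the middle locus and the order is vi – f – e.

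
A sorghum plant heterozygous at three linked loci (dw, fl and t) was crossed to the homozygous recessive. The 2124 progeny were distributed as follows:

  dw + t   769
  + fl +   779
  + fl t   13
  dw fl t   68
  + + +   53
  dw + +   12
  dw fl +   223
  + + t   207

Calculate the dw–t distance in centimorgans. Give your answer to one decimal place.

21.4 centimorgans

The two most frequent reciprocal classes, + fl + and dw + t, are the parental types, so the F1 was + fl + / dw + t.
The two rarest classes, + fl t and dw + +, are the double crossovers. Comparing them with the parentals, only the t allele has switched, so t is the middle locus and the order is fl – t – dw.
Crossovers in the t–dw interval produce the single-crossover classes dw fl + and + + t (223 + 207 = 430) plus the double crossovers (25).
RF(t–dw) = (430 + 25) / 2124 = 455/2124 = 0.2142 → 21.4 centimorgans.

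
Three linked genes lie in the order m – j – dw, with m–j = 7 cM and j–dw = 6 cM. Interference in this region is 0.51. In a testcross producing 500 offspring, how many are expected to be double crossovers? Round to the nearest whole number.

Map distances give recombination frequencies of 0.070 and 0.060 for the two intervals.
With interference 0.51 (so coincidence = 0.49), expected double-crossover frequency = 0.070 × 0.060 × 0.49 = 0.00206.
Expected number = 0.00206 × 500 = 1.03 ≈ 1.

1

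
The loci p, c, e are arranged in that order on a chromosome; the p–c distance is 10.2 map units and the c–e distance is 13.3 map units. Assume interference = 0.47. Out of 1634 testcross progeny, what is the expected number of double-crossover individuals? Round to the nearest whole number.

Map distances give recombination frequencies of 0.102 and 0.133 for the two intervals.
With interference 0.47 (so coincidence = 0.53), expected double-crossover frequency = 0.102 × 0.133 × 0.53 = 0.00719.
Expected number = 0.00719 × 1634 = 11.75 ≈ 12.

12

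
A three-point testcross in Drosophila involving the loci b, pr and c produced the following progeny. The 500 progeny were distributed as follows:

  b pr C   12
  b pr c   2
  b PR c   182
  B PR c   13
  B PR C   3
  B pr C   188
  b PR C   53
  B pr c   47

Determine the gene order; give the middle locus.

The two most frequent reciprocal classes, B pr C and b PR c, are the parental types, so the F1 was B pr C / b PR c.
The two rarest classes, B PR C and b pr c, are the double crossovers. Comparing them with the parentals, only the pr allele has switched, so pr is the middle locus and the order is c – pr – b.

pr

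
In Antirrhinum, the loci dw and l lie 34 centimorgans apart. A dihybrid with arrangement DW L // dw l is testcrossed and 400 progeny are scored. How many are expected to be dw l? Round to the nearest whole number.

A map distance of 34 centimorgans corresponds to a recombination frequency of 0.340.
The F1 is DW L / dw l, so dw l is a parental gamete class with expected frequency (1 − r)/2 = 0.660/2 = 0.3300.
Expected number = 0.3300 × 400 = 132.00 ≈ 132.

132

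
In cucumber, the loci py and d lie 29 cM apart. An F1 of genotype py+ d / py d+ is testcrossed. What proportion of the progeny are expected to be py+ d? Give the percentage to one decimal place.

35.5%

A map distance of 29 cM corresponds to a recombination frequency of 0.290.
The F1 is py+ d / py d+, so py+ d is a parental gamete class with expected frequency (1 − r)/2 = 0.710/2 = 0.3550.
That is 0.3550 = 35.5% of the progeny.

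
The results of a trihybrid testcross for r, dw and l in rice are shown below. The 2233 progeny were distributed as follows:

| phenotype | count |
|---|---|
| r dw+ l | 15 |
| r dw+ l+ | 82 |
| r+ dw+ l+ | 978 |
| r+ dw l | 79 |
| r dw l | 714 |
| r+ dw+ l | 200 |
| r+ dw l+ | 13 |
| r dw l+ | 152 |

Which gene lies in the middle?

The two most frequent reciprocal classes, r+ dw+ l+ and r dw l, are the parental types, so the F1 was r+ dw+ l+ / r dw l.
The two rarest classes, r+ dw l+ and r dw+ l, are the double crossovers. Comparing them with the parentals, only the dw allele has switched, so dw is the middle locus and the order is r – dw – l.

dw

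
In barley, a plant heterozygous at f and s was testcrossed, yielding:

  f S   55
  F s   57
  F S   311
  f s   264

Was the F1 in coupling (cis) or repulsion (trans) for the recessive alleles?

The two most frequent classes are F S (311) and f s (264); these are the parental (non-recombinant) types.
So the F1 carried F S on one chromosome and f s on the other — the recessive alleles are on the same chromosome (cis / coupling).

cis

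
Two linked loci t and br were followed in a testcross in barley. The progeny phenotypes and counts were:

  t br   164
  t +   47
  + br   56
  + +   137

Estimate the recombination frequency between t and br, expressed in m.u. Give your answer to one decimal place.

25.5 m.u.

The two most frequent classes, + + (137) and t br (164), are the parental types, so the F1 was + + / t br.
The recombinant classes are + br and t +: 56 + 47 = 103.
Recombination frequency = 103/404 = 0.2550 ≈ 25.5%, i.e. 25.5 m.u.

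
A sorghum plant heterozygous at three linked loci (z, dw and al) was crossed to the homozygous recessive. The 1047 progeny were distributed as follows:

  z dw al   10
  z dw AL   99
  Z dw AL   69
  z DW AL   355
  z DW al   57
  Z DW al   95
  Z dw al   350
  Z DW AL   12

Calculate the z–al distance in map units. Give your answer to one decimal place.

14.1 map units

The two most frequent reciprocal classes, z DW AL and Z dw al, are the parental types, so the F1 was z DW AL / Z dw al.
The two rarest classes, Z DW AL and z dw al, are the double crossovers. Comparing them with the parentals, only the z allele has switched, so z is the middle locus and the order is al – z – dw.
Crossovers in the al–z interval produce the single-crossover classes z DW al and Z dw AL (57 + 69 = 126) plus the double crossovers (22).
RF(al–z) = (126 + 22) / 1047 = 148/1047 = 0.1414 → 14.1 map units.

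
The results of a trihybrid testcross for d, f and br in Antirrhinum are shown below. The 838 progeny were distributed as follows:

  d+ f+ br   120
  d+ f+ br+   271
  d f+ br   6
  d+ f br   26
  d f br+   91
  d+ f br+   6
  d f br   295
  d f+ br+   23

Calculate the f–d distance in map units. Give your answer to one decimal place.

The two most frequent reciprocal classes, d+ f+ br+ and d f br, are the parental types, so the F1 was d+ f+ br+ / d f br.
The two rarest classes, d+ f br+ and d f+ br, are the double crossovers. Comparing them with the parentals, only the f allele has switched, so f is the middle locus and the order is br – f – d.
Crossovers in the f–d interval produce the single-crossover classes d f+ br+ and d+ f br (23 + 26 = 49) plus the double crossovers (12).
RF(f–d) = (49 + 12) / 838 = 61/838 = 0.0728 → 7.3 map units.

7.3 map units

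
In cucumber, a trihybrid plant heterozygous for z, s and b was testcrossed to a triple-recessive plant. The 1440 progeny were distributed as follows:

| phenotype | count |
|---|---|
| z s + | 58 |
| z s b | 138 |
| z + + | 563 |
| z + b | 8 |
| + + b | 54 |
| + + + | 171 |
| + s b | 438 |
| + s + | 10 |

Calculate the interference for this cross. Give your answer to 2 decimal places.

The two most frequent reciprocal classes, z + + and + s b, are the parental types, so the F1 was z + + / + s b.
The two rarest classes, z + b and + s +, are the double crossovers. Comparing them with the parentals, only the b allele has switched, so b is the middle locus and the order is z – b – s.
z–b: (309 + 18)/1440 = 0.2271; b–s: (112 + 18)/1440 = 0.0903.
Expected DCO frequency = 0.2271 × 0.0903 ≈ 0.02051; observed = 18/1440 ≈ 0.01250.
Coefficient of coincidence = 0.01250/0.02051 ≈ 0.61; interference = 1 − 0.61 = 0.39.

0.39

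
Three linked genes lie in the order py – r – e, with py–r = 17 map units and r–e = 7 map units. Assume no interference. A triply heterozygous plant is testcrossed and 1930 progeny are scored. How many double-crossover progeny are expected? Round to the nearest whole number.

23

Map distances give recombination frequencies of 0.170 and 0.070 for the two intervals.
With no interference, expected double-crossover frequency = 0.170 × 0.070 = 0.01190.
Expected number = 0.01190 × 1930 = 22.97 ≈ 23.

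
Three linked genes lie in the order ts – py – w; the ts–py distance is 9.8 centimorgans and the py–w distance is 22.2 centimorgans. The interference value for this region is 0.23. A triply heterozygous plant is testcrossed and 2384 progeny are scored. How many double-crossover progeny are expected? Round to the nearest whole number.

Map distances give recombination frequencies of 0.098 and 0.222 for the two intervals.
With interference 0.23 (so coincidence = 0.77), expected double-crossover frequency = 0.098 × 0.222 × 0.77 = 0.01675.
Expected number = 0.01675 × 2384 = 39.94 ≈ 40.

40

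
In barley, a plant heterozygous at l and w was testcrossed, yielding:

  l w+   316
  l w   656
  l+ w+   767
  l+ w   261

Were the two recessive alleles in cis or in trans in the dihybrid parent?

cis

The two most frequent classes are l+ w+ (767) and l w (656); these are the parental (non-recombinant) types.
So the F1 carried l+ w+ on one chromosome and l w on the other — the recessive alleles are on the same chromosome (cis / coupling).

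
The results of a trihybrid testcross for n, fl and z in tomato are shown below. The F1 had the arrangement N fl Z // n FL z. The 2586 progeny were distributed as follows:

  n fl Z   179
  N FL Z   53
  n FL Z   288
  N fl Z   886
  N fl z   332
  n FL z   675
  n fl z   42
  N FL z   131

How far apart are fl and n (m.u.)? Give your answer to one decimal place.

15.7 m.u.

The two rarest classes, N FL Z and n fl z, are the double crossovers. Comparing them with the parentals, only the fl allele has switched, so fl is the middle locus and the order is z – fl – n.
Crossovers in the fl–n interval produce the single-crossover classes n fl Z and N FL z (179 + 131 = 310) plus the double crossovers (95).
RF(fl–n) = (310 + 95) / 2586 = 405/2586 = 0.1566 → 15.7 m.u.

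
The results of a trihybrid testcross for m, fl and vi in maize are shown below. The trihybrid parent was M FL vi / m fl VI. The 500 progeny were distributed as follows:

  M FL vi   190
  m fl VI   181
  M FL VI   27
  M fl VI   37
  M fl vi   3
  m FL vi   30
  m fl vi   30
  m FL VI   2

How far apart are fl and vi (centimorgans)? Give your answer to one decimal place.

12.4 centimorgans

The two rarest classes, M fl vi and m FL VI, are the double crossovers. Comparing them with the parentals, only the fl allele has switched, so fl is the middle locus and the order is m – fl – vi.
Crossovers in the fl–vi interval produce the single-crossover classes M FL VI and m fl vi (27 + 30 = 57) plus the double crossovers (5).
RF(fl–vi) = (57 + 5) / 500 = 62/500 = 0.1240 → 12.4 centimorgans.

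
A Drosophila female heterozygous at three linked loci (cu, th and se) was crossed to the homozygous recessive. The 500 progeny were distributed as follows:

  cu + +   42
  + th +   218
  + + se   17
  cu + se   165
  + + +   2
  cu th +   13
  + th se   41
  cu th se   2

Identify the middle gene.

The two most frequent reciprocal classes, + th + and cu + se, are the parental types, so the F1 was + th + / cu + se.
The two rarest classes, + + + and cu th se, are the double crossovers. Comparing them with the parentals, only the th allele has switched, so th is the middle locus and the order is cu – th – se.

th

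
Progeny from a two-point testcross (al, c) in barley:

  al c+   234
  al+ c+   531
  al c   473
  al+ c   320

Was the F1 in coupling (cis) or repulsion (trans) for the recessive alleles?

cis

The two most frequent classes are al+ c+ (531) and al c (473); these are the parental (non-recombinant) types.
So the F1 carried al+ c+ on one chromosome and al c on the other — the recessive alleles are on the same chromosome (cis / coupling).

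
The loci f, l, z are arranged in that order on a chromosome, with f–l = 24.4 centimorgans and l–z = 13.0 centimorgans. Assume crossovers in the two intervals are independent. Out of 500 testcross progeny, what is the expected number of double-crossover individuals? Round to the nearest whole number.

Map distances give recombination frequencies of 0.244 and 0.130 for the two intervals.
With no interference, expected double-crossover frequency = 0.244 × 0.130 = 0.03172.
Expected number = 0.03172 × 500 = 15.86 ≈ 16.

16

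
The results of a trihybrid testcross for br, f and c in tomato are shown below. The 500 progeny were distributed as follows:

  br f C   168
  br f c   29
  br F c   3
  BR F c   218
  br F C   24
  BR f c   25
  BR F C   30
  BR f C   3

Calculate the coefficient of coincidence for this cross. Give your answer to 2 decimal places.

0.84

The two most frequent reciprocal classes, BR F c and br f C, are the parental types, so the F1 was BR F c / br f C.
The two rarest classes, br F c and BR f C, are the double crossovers. Comparing them with the parentals, only the br allele has switched, so br is the middle locus and the order is f – br – c.
f–br: (49 + 6)/500 = 0.1100; br–c: (59 + 6)/500 = 0.1300.
Expected DCO frequency = 0.1100 × 0.1300 ≈ 0.01430; observed = 6/500 ≈ 0.01200.
Coefficient of coincidence = 0.01200/0.01430 ≈ 0.84.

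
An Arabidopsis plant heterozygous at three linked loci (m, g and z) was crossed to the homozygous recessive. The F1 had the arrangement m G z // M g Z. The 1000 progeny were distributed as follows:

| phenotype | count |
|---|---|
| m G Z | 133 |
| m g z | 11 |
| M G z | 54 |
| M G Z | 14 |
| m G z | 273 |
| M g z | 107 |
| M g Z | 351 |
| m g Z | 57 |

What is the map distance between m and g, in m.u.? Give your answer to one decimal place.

The two rarest classes, m g z and M G Z, are the double crossovers. Comparing them with the parentals, only the g allele has switched, so g is the middle locus and the order is z – g – m.
Crossovers in the g–m interval produce the single-crossover classes M G z and m g Z (54 + 57 = 111) plus the double crossovers (25).
RF(g–m) = (111 + 25) / 1000 = 136/1000 = 0.1360 → 13.6 m.u.

13.6 m.u.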